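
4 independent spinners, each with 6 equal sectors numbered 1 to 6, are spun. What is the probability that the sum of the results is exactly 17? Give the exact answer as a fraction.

There are 6^4 = 1296 equally likely outcomes.
The number of ordered 4-tuples from {1,…,6} summing to 17 is 104.
P(sum = 17) = 104/1296 = 13/162.

13/162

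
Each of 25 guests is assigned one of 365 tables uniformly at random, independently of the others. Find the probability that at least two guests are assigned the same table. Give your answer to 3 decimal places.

0.569

It's easier to compute the probability that all 25 are distinct.
P(all distinct) = 365/365 · 364/365 · ··· · 341/365 ≈ 0.431.
So the probability of at least one match is 1 − 0.431 = 0.569.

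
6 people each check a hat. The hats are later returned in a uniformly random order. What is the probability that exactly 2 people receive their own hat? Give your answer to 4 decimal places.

0.1875

Choose which 2 of the 6 are fixed: C(6,2) = 15 ways.
The remaining 4 must have no fixed point: D(4) = 9.
P = 15·9/720 = 3/16 ≈ 0.1875.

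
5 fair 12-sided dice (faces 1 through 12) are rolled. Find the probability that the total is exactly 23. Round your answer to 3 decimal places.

0.025

There are 12^5 = 248832 equally likely outcomes.
The number of ordered 5-tuples from {1,…,12} summing to 23 is 6265.
P(sum = 23) = 6265/248832 ≈ 0.025.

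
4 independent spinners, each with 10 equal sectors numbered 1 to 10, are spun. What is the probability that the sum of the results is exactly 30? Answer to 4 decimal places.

There are 10^4 = 10000 equally likely outcomes.
The number of ordered 4-tuples from {1,…,10} summing to 30 is 282.
P(sum = 30) = 282/10000 = 141/5000 ≈ 0.0282.

0.0282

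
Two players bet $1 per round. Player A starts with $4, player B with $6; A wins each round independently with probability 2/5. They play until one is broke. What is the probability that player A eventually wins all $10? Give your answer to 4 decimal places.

Let r = q/p = (3/5)/(2/5) = 3/2. The recurrence P(i) = p·P(i+1) + q·P(i−1) with P(0)=0, P(10)=1 gives P(i) = (1 − r^i)/(1 − r^10).
P(4) = (1 − (3/2)^4) / (1 − (3/2)^10) = 832/11605 ≈ 0.0717.

0.0717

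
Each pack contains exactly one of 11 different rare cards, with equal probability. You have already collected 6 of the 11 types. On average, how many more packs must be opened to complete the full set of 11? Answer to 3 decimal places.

Starting from 6 distinct types, each trial gives a new one with probability (11−i)/11 when i types are held, so the wait for the next new type is 11/(11−i).
E = 11/5 + 11/4 + 11/3 + 11/2 + 11/1 = 1507/60 ≈ 25.117.

25.117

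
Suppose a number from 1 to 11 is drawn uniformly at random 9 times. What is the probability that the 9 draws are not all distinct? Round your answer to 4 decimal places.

0.9915

P(all 9 different) = 11/11 · 10/11 · ··· · 3/11 ≈ 0.0085.
P(at least two equal) = 1 − 0.0085 = 0.9915.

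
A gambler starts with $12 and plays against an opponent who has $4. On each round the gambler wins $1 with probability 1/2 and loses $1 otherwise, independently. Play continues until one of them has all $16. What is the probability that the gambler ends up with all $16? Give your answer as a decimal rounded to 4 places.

With a fair step, P(i) = ½P(i−1) + ½P(i+1) with P(0)=0, P(16)=1 has the linear solution P(i) = i/16.
P(12) = 12/16 = 3/4 ≈ 0.7500.

0.7500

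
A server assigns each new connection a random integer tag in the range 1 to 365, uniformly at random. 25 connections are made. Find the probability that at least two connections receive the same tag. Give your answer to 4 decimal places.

It's easier to compute the probability that all 25 are distinct.
P(all distinct) = 365/365 · 364/365 · ··· · 341/365 ≈ 0.4313.
So the probability of at least one match is 1 − 0.4313 = 0.5687.

0.5687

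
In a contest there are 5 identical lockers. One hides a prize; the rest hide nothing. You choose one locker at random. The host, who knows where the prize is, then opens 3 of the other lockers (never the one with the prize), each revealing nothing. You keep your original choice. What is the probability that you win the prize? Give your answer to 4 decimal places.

The host can always open 3 empty lockers regardless of your choice, so the reveals give no information about your original locker.
P(win by staying) = 1/5 ≈ 0.2000.

0.2000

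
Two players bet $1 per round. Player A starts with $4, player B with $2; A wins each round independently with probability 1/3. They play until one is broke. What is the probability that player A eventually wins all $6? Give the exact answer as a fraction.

5/21

Let r = q/p = (2/3)/(1/3) = 2. The recurrence P(i) = p·P(i+1) + q·P(i−1) with P(0)=0, P(6)=1 gives P(i) = (1 − r^i)/(1 − r^6).
P(4) = (1 − (2)^4) / (1 − (2)^6) = 5/21.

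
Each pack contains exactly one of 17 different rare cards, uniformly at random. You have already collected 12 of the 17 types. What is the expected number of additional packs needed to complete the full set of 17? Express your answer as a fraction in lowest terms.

Starting from 12 distinct types, each trial gives a new one with probability (17−i)/17 when i types are held, so the wait for the next new type is 17/(17−i).
E = 17/5 + 17/4 + 17/3 + 17/2 + 17/1 = 2329/60.

2329/60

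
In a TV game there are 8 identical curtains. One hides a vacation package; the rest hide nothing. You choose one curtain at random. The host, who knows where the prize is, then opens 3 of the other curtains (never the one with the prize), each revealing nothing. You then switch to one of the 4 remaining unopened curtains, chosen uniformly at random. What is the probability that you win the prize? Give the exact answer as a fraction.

Your original curtain holds the prize with probability 1/8, so the other 7 collectively hold it with probability 7/8.
The host can always find 3 empty curtains to open, so the reveals don't change that 7/8; it is now spread over the 4 remaining unopened curtains.
P(win by switching) = (7/8) · (1/4) = 7/32.

7/32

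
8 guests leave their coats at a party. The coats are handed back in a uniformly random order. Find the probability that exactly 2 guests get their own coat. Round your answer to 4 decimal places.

Choose which 2 of the 8 are fixed: C(8,2) = 28 ways.
The remaining 6 must have no fixed point: D(6) = 265.
P = 28·265/40320 = 53/288 ≈ 0.1840.

0.1840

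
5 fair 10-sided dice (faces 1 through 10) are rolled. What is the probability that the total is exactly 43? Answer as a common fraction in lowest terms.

There are 10^5 = 100000 equally likely outcomes.
The number of ordered 5-tuples from {1,…,10} summing to 43 is 330.
P(sum = 43) = 330/100000 = 33/10000.

33/10000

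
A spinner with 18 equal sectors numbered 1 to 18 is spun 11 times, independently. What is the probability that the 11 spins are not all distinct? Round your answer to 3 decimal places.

0.980

P(all 11 different) = 18/18 · 17/18 · ··· · 8/18 ≈ 0.020.
P(at least two equal) = 1 − 0.020 = 0.980.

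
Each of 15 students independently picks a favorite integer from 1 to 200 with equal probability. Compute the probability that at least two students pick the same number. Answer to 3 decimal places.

0.416

It's easier to compute the probability that all 15 are distinct.
P(all distinct) = 200/200 · 199/200 · ··· · 186/200 ≈ 0.584.
So the probability of at least one match is 1 − 0.584 = 0.416.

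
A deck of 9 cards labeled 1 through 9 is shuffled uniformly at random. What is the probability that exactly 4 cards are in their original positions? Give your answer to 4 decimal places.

Choose which 4 of the 9 are fixed: C(9,4) = 126 ways.
The remaining 5 must have no fixed point: D(5) = 44.
P = 126·44/362880 = 11/720 ≈ 0.0153.

0.0153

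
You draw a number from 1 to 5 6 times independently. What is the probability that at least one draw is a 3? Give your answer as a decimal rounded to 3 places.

P(no draw is a 3) = (4/5)^6 ≈ 0.262.
P(at least one) = 1 − 0.262 = 0.738.

0.738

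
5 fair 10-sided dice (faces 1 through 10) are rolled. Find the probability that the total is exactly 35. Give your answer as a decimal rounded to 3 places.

There are 10^5 = 100000 equally likely outcomes.
The number of ordered 5-tuples from {1,…,10} summing to 35 is 3246.
P(sum = 35) = 3246/100000 = 1623/50000 ≈ 0.032.

0.032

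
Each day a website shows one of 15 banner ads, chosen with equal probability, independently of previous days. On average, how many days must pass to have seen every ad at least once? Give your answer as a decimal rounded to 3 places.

49.773

After i distinct types are collected, each trial gives a new one with probability (15−i)/15, so the expected wait for the next new type is 15/(15−i).
E = 15/15 + 15/14 + 15/13 + 15/12 + 15/11 + 15/10 + 15/9 + 15/8 + 15/7 + 15/6 + 15/5 + 15/4 + 15/3 + 15/2 + 15/1 = 1195757/24024 ≈ 49.773.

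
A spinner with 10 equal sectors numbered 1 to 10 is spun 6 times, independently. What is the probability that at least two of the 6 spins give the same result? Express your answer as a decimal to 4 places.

P(all 6 different) = 10/10 · 9/10 · ··· · 5/10 ≈ 0.1512.
P(at least two equal) = 1 − 0.1512 = 0.8488.

0.8488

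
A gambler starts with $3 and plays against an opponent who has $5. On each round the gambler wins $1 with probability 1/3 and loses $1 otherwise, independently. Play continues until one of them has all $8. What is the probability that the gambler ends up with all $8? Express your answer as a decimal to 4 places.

0.0275

Let r = q/p = (2/3)/(1/3) = 2. The recurrence P(i) = p·P(i+1) + q·P(i−1) with P(0)=0, P(8)=1 gives P(i) = (1 − r^i)/(1 − r^8).
P(3) = (1 − (2)^3) / (1 − (2)^8) = 7/255 ≈ 0.0275.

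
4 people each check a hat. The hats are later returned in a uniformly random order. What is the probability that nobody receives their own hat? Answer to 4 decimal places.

0.3750

This is the derangement probability: permutations of 4 with no fixed point.
D(4) = 4! · (1 − 1/1! + 1/2! − ··· + (−1)^4/4!) = 9.
P = 9/24 = 3/8 ≈ 0.3750.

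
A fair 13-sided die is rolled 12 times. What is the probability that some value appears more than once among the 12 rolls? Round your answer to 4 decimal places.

P(all 12 different) = 13/13 · 12/13 · ··· · 2/13 ≈ 0.0003.
P(at least two equal) = 1 − 0.0003 = 0.9997.

0.9997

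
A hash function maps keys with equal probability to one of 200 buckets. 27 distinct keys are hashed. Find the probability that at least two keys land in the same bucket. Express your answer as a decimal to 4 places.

0.8409

It's easier to compute the probability that all 27 are distinct.
P(all distinct) = 200/200 · 199/200 · ··· · 174/200 ≈ 0.1591.
So the probability of at least one match is 1 − 0.1591 = 0.8409.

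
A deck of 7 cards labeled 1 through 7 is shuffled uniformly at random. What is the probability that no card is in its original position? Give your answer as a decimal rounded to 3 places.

This is the derangement probability: permutations of 7 with no fixed point.
D(7) = 7! · (1 − 1/1! + 1/2! − ··· + (−1)^7/7!) = 1854.
P = 1854/5040 = 103/280 ≈ 0.368.

0.368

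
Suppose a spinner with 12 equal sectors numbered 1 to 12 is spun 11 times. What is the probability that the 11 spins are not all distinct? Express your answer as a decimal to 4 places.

0.9994

P(all 11 different) = 12/12 · 11/12 · ··· · 2/12 ≈ 0.0006.
P(at least two equal) = 1 − 0.0006 = 0.9994.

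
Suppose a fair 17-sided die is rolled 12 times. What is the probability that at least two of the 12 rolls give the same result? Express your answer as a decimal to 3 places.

P(all 12 different) = 17/17 · 16/17 · ··· · 6/17 ≈ 0.005.
P(at least two equal) = 1 − 0.005 = 0.995.

0.995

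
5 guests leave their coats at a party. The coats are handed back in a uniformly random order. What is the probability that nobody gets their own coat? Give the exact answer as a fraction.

This is the derangement probability: permutations of 5 with no fixed point.
D(5) = 5! · (1 − 1/1! + 1/2! − ··· + (−1)^5/5!) = 44.
P = 44/120 = 11/30.

11/30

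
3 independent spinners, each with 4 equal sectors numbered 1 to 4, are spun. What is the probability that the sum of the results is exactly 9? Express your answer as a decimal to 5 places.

0.15625

There are 4^3 = 64 equally likely outcomes.
The number of ordered 3-tuples from {1,…,4} summing to 9 is 10.
P(sum = 9) = 10/64 = 5/32 ≈ 0.15625.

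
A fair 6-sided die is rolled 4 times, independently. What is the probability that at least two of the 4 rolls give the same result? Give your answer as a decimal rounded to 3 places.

0.722

P(all 4 different) = 6/6 · 5/6 · ··· · 3/6 ≈ 0.278.
P(at least two equal) = 1 − 0.278 = 0.722.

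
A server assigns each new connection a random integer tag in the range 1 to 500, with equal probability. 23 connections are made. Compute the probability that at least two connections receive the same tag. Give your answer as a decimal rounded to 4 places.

0.4018

It's easier to compute the probability that all 23 are distinct.
P(all distinct) = 500/500 · 499/500 · ··· · 478/500 ≈ 0.5982.
So the probability of at least one match is 1 − 0.5982 = 0.4018.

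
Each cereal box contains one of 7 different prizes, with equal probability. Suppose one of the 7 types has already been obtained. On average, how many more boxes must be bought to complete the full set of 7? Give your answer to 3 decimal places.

Starting from 1 distinct type, each trial gives a new one with probability (7−i)/7 when i types are held, so the wait for the next new type is 7/(7−i).
E = 7/6 + 7/5 + 7/4 + 7/3 + 7/2 + 7/1 = 343/20 ≈ 17.150.

17.150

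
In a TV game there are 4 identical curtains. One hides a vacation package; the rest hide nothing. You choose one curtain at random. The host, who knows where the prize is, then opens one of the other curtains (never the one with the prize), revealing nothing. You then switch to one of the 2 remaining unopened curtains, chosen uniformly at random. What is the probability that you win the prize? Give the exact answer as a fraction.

Your original curtain holds the prize with probability 1/4, so the other 3 collectively hold it with probability 3/4.
The host can always find an empty curtain to open, so this doesn't change that 3/4; it is now spread over the 2 remaining unopened curtains.
P(win by switching) = (3/4) · (1/2) = 3/8.

3/8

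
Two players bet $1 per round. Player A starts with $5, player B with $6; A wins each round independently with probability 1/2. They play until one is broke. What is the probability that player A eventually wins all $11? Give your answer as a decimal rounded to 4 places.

With a fair step, P(i) = ½P(i−1) + ½P(i+1) with P(0)=0, P(11)=1 has the linear solution P(i) = i/11.
P(5) = 5/11 ≈ 0.4545.

0.4545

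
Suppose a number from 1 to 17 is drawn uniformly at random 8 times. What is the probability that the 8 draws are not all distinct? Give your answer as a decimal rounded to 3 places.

P(all 8 different) = 17/17 · 16/17 · ··· · 10/17 ≈ 0.141.
P(at least two equal) = 1 − 0.141 = 0.859.

0.859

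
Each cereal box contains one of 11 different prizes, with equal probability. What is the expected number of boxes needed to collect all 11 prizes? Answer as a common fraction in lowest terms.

After i distinct types are collected, each trial gives a new one with probability (11−i)/11, so the expected wait for the next new type is 11/(11−i).
E = 11/11 + 11/10 + 11/9 + 11/8 + 11/7 + 11/6 + 11/5 + 11/4 + 11/3 + 11/2 + 11/1 = 83711/2520.

83711/2520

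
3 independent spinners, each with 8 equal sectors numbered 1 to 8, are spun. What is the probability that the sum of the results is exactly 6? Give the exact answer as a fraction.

There are 8^3 = 512 equally likely outcomes.
The number of ordered 3-tuples from {1,…,8} summing to 6 is 10.
P(sum = 6) = 10/512 = 5/256.

5/256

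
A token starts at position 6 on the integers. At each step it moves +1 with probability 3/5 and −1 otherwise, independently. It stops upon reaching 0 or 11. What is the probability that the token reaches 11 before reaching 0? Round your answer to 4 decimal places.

0.9229

Let r = q/p = (2/5)/(3/5) = 2/3. The recurrence P(i) = p·P(i+1) + q·P(i−1) with P(0)=0, P(11)=1 gives P(i) = (1 − r^i)/(1 − r^11).
P(6) = (1 − (2/3)^6) / (1 − (2/3)^11) = 161595/175099 ≈ 0.9229.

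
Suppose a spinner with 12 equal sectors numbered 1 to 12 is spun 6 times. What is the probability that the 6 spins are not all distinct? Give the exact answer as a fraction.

1343/1728

P(all 6 different) = 12/12 · 11/12 · ··· · 7/12 = 385/1728.
P(at least two equal) = 1 − 385/1728 = 1343/1728.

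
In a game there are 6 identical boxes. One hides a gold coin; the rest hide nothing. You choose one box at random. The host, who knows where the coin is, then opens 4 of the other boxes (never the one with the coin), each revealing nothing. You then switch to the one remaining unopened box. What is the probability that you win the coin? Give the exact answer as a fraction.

Your original box holds the coin with probability 1/6, so the other 5 collectively hold it with probability 5/6.
The host can always find 4 empty boxes to open, so the reveals don't change that 5/6; it is now spread over the 1 remaining unopened box.
P(win by switching) = (5/6) · (1/1) = 5/6.

5/6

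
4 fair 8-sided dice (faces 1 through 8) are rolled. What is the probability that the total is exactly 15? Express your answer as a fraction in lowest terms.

71/1024

There are 8^4 = 4096 equally likely outcomes.
The number of ordered 4-tuples from {1,…,8} summing to 15 is 284.
P(sum = 15) = 284/4096 = 71/1024.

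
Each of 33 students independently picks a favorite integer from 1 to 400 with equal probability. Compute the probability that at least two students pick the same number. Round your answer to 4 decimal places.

It's easier to compute the probability that all 33 are distinct.
P(all distinct) = 400/400 · 399/400 · ··· · 368/400 ≈ 0.2574.
So the probability of at least one match is 1 − 0.2574 = 0.7426.

0.7426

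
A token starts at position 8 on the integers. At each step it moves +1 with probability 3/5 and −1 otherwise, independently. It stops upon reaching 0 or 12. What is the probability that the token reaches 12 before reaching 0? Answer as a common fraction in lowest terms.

Let r = q/p = (2/5)/(3/5) = 2/3. The recurrence P(i) = p·P(i+1) + q·P(i−1) with P(0)=0, P(12)=1 gives P(i) = (1 − r^i)/(1 − r^12).
P(8) = (1 − (2/3)^8) / (1 − (2/3)^12) = 7857/8113.

7857/8113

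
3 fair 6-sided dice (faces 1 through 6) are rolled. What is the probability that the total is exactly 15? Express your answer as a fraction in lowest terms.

5/108

There are 6^3 = 216 equally likely outcomes.
The number of ordered 3-tuples from {1,…,6} summing to 15 is 10.
P(sum = 15) = 10/216 = 5/108.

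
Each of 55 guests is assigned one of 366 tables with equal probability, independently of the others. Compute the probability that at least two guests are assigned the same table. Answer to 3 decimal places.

It's easier to compute the probability that all 55 are distinct.
P(all distinct) = 366/366 · 365/366 · ··· · 312/366 ≈ 0.014.
So the probability of at least one match is 1 − 0.014 = 0.986.

0.986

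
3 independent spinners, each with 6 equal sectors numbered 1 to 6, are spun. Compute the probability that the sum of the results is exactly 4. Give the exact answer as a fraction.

There are 6^3 = 216 equally likely outcomes.
The number of ordered 3-tuples from {1,…,6} summing to 4 is 3.
P(sum = 4) = 3/216 = 1/72.

1/72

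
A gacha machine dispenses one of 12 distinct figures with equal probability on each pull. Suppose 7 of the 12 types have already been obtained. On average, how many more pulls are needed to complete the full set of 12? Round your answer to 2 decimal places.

Starting from 7 distinct types, each trial gives a new one with probability (12−i)/12 when i types are held, so the wait for the next new type is 12/(12−i).
E = 12/5 + 12/4 + 12/3 + 12/2 + 12/1 = 137/5 ≈ 27.40.

27.40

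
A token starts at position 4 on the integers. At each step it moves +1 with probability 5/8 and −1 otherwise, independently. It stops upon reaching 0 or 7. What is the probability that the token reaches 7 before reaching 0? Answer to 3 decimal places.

Let r = q/p = (3/8)/(5/8) = 3/5. The recurrence P(i) = p·P(i+1) + q·P(i−1) with P(0)=0, P(7)=1 gives P(i) = (1 − r^i)/(1 − r^7).
P(4) = (1 − (3/5)^4) / (1 − (3/5)^7) = 34000/37969 ≈ 0.895.

0.895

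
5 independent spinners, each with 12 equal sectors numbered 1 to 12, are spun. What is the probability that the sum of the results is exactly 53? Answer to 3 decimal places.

There are 12^5 = 248832 equally likely outcomes.
The number of ordered 5-tuples from {1,…,12} summing to 53 is 330.
P(sum = 53) = 330/248832 = 55/41472 ≈ 0.001.

0.001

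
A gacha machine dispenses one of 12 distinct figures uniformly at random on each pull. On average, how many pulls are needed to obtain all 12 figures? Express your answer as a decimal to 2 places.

After i distinct types are collected, each trial gives a new one with probability (12−i)/12, so the expected wait for the next new type is 12/(12−i).
E = 12/12 + 12/11 + 12/10 + 12/9 + 12/8 + 12/7 + 12/6 + 12/5 + 12/4 + 12/3 + 12/2 + 12/1 = 86021/2310 ≈ 37.24.

37.24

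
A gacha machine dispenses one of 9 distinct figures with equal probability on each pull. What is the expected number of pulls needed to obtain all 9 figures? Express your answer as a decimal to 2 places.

25.46

After i distinct types are collected, each trial gives a new one with probability (9−i)/9, so the expected wait for the next new type is 9/(9−i).
E = 9/9 + 9/8 + 9/7 + 9/6 + 9/5 + 9/4 + 9/3 + 9/2 + 9/1 = 7129/280 ≈ 25.46.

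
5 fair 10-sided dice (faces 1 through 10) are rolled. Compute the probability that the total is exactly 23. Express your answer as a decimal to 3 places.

0.048

There are 10^5 = 100000 equally likely outcomes.
The number of ordered 5-tuples from {1,…,10} summing to 23 is 4840.
P(sum = 23) = 4840/100000 = 121/2500 ≈ 0.048.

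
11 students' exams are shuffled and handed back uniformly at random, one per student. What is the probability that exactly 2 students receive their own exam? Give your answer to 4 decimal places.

Choose which 2 of the 11 are fixed: C(11,2) = 55 ways.
The remaining 9 must have no fixed point: D(9) = 133496.
P = 55·133496/39916800 = 16687/90720 ≈ 0.1839.

0.1839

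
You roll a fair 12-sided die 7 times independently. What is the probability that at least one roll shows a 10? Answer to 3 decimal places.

0.456

P(no roll shows a 10) = (11/12)^7 ≈ 0.544.
P(at least one) = 1 − 0.544 = 0.456.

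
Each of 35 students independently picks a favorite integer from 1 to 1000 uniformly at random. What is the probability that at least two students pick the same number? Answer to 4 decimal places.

0.4523

It's easier to compute the probability that all 35 are distinct.
P(all distinct) = 1000/1000 · 999/1000 · ··· · 966/1000 ≈ 0.5477.
So the probability of at least one match is 1 − 0.5477 = 0.4523.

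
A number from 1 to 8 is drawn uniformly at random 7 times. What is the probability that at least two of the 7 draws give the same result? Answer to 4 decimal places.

P(all 7 different) = 8/8 · 7/8 · ··· · 2/8 ≈ 0.0192.
P(at least two equal) = 1 − 0.0192 = 0.9808.

0.9808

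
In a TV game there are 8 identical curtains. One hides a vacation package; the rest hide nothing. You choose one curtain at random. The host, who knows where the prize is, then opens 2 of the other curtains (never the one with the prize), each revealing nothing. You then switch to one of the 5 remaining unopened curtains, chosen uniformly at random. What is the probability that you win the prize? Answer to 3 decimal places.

0.175

Your original curtain holds the prize with probability 1/8, so the other 7 collectively hold it with probability 7/8.
The host can always find 2 empty curtains to open, so the reveals don't change that 7/8; it is now spread over the 5 remaining unopened curtains.
P(win by switching) = (7/8) · (1/5) = 7/40 ≈ 0.175.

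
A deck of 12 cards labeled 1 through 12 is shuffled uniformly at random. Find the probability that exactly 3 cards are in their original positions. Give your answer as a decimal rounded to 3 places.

0.061

Choose which 3 of the 12 are fixed: C(12,3) = 220 ways.
The remaining 9 must have no fixed point: D(9) = 133496.
P = 220·133496/479001600 = 16687/272160 ≈ 0.061.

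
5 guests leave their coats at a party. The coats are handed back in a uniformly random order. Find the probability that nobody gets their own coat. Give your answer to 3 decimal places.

0.367

This is the derangement probability: permutations of 5 with no fixed point.
D(5) = 5! · (1 − 1/1! + 1/2! − ··· + (−1)^5/5!) = 44.
P = 44/120 = 11/30 ≈ 0.367.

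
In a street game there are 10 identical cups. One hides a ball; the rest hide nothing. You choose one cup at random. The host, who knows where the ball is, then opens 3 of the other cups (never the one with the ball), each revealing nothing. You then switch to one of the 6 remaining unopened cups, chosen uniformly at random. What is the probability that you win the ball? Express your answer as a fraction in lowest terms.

3/20

Your original cup holds the ball with probability 1/10, so the other 9 collectively hold it with probability 9/10.
The host can always find 3 empty cups to open, so the reveals don't change that 9/10; it is now spread over the 6 remaining unopened cups.
P(win by switching) = (9/10) · (1/6) = 3/20.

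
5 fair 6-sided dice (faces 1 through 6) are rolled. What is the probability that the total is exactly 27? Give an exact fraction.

35/7776

There are 6^5 = 7776 equally likely outcomes.
The number of ordered 5-tuples from {1,…,6} summing to 27 is 35.
P(sum = 27) = 35/7776.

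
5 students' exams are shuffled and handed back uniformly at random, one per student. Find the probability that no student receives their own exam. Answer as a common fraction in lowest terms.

11/30

This is the derangement probability: permutations of 5 with no fixed point.
D(5) = 5! · (1 − 1/1! + 1/2! − ··· + (−1)^5/5!) = 44.
P = 44/120 = 11/30.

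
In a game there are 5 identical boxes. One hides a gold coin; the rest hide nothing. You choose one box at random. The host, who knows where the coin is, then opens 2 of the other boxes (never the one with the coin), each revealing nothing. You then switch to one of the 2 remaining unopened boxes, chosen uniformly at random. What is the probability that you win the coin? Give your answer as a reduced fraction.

2/5

Your original box holds the coin with probability 1/5, so the other 4 collectively hold it with probability 4/5.
The host can always find 2 empty boxes to open, so the reveals don't change that 4/5; it is now spread over the 2 remaining unopened boxes.
P(win by switching) = (4/5) · (1/2) = 2/5.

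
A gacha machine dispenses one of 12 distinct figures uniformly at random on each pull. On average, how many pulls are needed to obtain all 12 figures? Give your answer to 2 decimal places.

After i distinct types are collected, each trial gives a new one with probability (12−i)/12, so the expected wait for the next new type is 12/(12−i).
E = 12/12 + 12/11 + 12/10 + 12/9 + 12/8 + 12/7 + 12/6 + 12/5 + 12/4 + 12/3 + 12/2 + 12/1 = 86021/2310 ≈ 37.24.

37.24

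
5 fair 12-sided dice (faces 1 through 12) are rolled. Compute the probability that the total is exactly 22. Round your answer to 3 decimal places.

0.022

There are 12^5 = 248832 equally likely outcomes.
The number of ordered 5-tuples from {1,…,12} summing to 22 is 5355.
P(sum = 22) = 5355/248832 = 595/27648 ≈ 0.022.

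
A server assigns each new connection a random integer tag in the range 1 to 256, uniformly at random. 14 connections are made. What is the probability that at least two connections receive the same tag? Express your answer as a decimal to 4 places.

It's easier to compute the probability that all 14 are distinct.
P(all distinct) = 256/256 · 255/256 · ··· · 243/256 ≈ 0.6964.
So the probability of at least one match is 1 − 0.6964 = 0.3036.

0.3036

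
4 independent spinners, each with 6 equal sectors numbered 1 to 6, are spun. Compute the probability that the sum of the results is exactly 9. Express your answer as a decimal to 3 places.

There are 6^4 = 1296 equally likely outcomes.
The number of ordered 4-tuples from {1,…,6} summing to 9 is 56.
P(sum = 9) = 56/1296 = 7/162 ≈ 0.043.

0.043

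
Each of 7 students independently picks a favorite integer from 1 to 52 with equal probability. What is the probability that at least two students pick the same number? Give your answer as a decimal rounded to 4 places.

0.3441

It's easier to compute the probability that all 7 are distinct.
P(all distinct) = 52/52 · 51/52 · ··· · 46/52 ≈ 0.6559.
So the probability of at least one match is 1 − 0.6559 = 0.3441.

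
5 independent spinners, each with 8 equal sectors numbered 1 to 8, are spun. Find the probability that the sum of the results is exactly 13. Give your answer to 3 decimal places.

There are 8^5 = 32768 equally likely outcomes.
The number of ordered 5-tuples from {1,…,8} summing to 13 is 490.
P(sum = 13) = 490/32768 = 245/16384 ≈ 0.015.

0.015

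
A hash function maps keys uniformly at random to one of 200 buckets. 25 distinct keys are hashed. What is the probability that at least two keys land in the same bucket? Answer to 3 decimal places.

It's easier to compute the probability that all 25 are distinct.
P(all distinct) = 200/200 · 199/200 · ··· · 176/200 ≈ 0.209.
So the probability of at least one match is 1 − 0.209 = 0.791.

0.791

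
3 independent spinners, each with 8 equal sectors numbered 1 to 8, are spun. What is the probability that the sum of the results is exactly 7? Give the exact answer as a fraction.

15/512

There are 8^3 = 512 equally likely outcomes.
The number of ordered 3-tuples from {1,…,8} summing to 7 is 15.
P(sum = 7) = 15/512.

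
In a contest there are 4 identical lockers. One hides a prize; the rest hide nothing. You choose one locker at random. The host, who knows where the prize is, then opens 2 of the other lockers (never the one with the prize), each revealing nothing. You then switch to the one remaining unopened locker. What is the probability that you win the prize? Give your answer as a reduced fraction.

3/4

Your original locker holds the prize with probability 1/4, so the other 3 collectively hold it with probability 3/4.
The host can always find 2 empty lockers to open, so the reveals don't change that 3/4; it is now spread over the 1 remaining unopened locker.
P(win by switching) = (3/4) · (1/1) = 3/4.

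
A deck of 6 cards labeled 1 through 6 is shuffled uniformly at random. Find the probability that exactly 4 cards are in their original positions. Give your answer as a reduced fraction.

1/48

Choose which 4 of the 6 are fixed: C(6,4) = 15 ways.
The remaining 2 must have no fixed point: D(2) = 1.
P = 15·1/720 = 1/48.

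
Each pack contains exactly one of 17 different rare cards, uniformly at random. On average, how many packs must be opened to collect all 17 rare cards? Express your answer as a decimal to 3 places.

After i distinct types are collected, each trial gives a new one with probability (17−i)/17, so the expected wait for the next new type is 17/(17−i).
E = 17/17 + 17/16 + 17/15 + 17/14 + 17/13 + 17/12 + 17/11 + 17/10 + 17/9 + 17/8 + 17/7 + 17/6 + 17/5 + 17/4 + 17/3 + 17/2 + 17/1 = 42142223/720720 ≈ 58.472.

58.472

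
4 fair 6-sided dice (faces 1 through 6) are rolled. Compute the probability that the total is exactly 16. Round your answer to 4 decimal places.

0.0965

There are 6^4 = 1296 equally likely outcomes.
The number of ordered 4-tuples from {1,…,6} summing to 16 is 125.
P(sum = 16) = 125/1296 ≈ 0.0965.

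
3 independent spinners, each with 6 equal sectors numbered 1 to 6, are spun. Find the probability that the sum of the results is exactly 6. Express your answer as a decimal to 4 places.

There are 6^3 = 216 equally likely outcomes.
The number of ordered 3-tuples from {1,…,6} summing to 6 is 10.
P(sum = 6) = 10/216 = 5/108 ≈ 0.0463.

0.0463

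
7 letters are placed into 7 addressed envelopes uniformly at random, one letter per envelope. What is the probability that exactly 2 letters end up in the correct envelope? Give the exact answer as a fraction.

Choose which 2 of the 7 are fixed: C(7,2) = 21 ways.
The remaining 5 must have no fixed point: D(5) = 44.
P = 21·44/5040 = 11/60.

11/60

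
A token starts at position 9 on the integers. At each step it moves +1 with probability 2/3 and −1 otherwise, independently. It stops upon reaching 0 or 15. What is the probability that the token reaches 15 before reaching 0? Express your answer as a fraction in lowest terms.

Let r = q/p = (1/3)/(2/3) = 1/2. The recurrence P(i) = p·P(i+1) + q·P(i−1) with P(0)=0, P(15)=1 gives P(i) = (1 − r^i)/(1 − r^15).
P(9) = (1 − (1/2)^9) / (1 − (1/2)^15) = 4672/4681.

4672/4681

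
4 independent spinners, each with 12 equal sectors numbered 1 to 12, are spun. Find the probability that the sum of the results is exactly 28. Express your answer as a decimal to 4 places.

0.0536

There are 12^4 = 20736 equally likely outcomes.
The number of ordered 4-tuples from {1,…,12} summing to 28 is 1111.
P(sum = 28) = 1111/20736 ≈ 0.0536.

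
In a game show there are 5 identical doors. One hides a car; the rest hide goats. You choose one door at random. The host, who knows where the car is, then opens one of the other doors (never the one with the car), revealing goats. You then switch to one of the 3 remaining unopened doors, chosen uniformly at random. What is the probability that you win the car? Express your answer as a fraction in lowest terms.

4/15

Your original door holds the car with probability 1/5, so the other 4 collectively hold it with probability 4/5.
The host can always find an empty door to open, so this doesn't change that 4/5; it is now spread over the 3 remaining unopened doors.
P(win by switching) = (4/5) · (1/3) = 4/15.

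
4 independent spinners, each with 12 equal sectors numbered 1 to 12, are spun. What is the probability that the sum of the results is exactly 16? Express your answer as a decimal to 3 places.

There are 12^4 = 20736 equally likely outcomes.
The number of ordered 4-tuples from {1,…,12} summing to 16 is 451.
P(sum = 16) = 451/20736 ≈ 0.022.

0.022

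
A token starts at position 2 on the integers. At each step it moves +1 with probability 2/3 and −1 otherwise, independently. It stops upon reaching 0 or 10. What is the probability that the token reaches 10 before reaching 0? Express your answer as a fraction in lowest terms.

256/341

Let r = q/p = (1/3)/(2/3) = 1/2. The recurrence P(i) = p·P(i+1) + q·P(i−1) with P(0)=0, P(10)=1 gives P(i) = (1 − r^i)/(1 − r^10).
P(2) = (1 − (1/2)^2) / (1 − (1/2)^10) = 256/341.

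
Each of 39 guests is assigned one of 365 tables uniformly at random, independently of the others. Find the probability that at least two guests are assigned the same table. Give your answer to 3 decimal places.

It's easier to compute the probability that all 39 are distinct.
P(all distinct) = 365/365 · 364/365 · ··· · 327/365 ≈ 0.122.
So the probability of at least one match is 1 − 0.122 = 0.878.

0.878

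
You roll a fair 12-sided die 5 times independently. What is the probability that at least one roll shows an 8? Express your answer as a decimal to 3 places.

0.353

P(no roll shows an 8) = (11/12)^5 ≈ 0.647.
P(at least one) = 1 − 0.647 = 0.353.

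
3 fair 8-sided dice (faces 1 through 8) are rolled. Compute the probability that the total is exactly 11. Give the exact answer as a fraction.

There are 8^3 = 512 equally likely outcomes.
The number of ordered 3-tuples from {1,…,8} summing to 11 is 42.
P(sum = 11) = 42/512 = 21/256.

21/256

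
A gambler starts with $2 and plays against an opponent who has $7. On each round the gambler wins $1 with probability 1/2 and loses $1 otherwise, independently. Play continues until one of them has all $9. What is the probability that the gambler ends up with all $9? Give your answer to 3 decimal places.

With a fair step, P(i) = ½P(i−1) + ½P(i+1) with P(0)=0, P(9)=1 has the linear solution P(i) = i/9.
P(2) = 2/9 ≈ 0.222.

0.222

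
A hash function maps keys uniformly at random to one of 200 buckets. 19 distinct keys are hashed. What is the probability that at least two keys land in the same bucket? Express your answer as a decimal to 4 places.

0.5863

It's easier to compute the probability that all 19 are distinct.
P(all distinct) = 200/200 · 199/200 · ··· · 182/200 ≈ 0.4137.
So the probability of at least one match is 1 − 0.4137 = 0.5863.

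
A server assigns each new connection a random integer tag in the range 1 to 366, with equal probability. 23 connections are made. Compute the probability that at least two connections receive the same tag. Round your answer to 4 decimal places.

0.5063

It's easier to compute the probability that all 23 are distinct.
P(all distinct) = 366/366 · 365/366 · ··· · 344/366 ≈ 0.4937.
So the probability of at least one match is 1 − 0.4937 = 0.5063.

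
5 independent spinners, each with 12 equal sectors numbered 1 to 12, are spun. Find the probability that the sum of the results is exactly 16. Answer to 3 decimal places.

There are 12^5 = 248832 equally likely outcomes.
The number of ordered 5-tuples from {1,…,12} summing to 16 is 1365.
P(sum = 16) = 1365/248832 = 455/82944 ≈ 0.005.

0.005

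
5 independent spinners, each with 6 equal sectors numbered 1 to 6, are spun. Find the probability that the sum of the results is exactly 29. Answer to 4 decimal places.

There are 6^5 = 7776 equally likely outcomes.
The number of ordered 5-tuples from {1,…,6} summing to 29 is 5.
P(sum = 29) = 5/7776 ≈ 0.0006.

0.0006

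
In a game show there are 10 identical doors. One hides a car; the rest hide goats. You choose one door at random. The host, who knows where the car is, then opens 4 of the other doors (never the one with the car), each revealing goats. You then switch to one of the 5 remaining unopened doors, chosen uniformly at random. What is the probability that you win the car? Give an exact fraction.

9/50

Your original door holds the car with probability 1/10, so the other 9 collectively hold it with probability 9/10.
The host can always find 4 empty doors to open, so the reveals don't change that 9/10; it is now spread over the 5 remaining unopened doors.
P(win by switching) = (9/10) · (1/5) = 9/50.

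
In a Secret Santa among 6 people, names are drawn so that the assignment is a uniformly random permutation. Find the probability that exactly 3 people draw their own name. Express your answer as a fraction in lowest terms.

1/18

Choose which 3 of the 6 are fixed: C(6,3) = 20 ways.
The remaining 3 must have no fixed point: D(3) = 2.
P = 20·2/720 = 1/18.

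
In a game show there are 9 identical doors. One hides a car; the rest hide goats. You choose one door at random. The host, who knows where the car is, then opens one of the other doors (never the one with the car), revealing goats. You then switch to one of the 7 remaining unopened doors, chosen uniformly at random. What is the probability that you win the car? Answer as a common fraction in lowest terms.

Your original door holds the car with probability 1/9, so the other 8 collectively hold it with probability 8/9.
The host can always find an empty door to open, so this doesn't change that 8/9; it is now spread over the 7 remaining unopened doors.
P(win by switching) = (8/9) · (1/7) = 8/63.

8/63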